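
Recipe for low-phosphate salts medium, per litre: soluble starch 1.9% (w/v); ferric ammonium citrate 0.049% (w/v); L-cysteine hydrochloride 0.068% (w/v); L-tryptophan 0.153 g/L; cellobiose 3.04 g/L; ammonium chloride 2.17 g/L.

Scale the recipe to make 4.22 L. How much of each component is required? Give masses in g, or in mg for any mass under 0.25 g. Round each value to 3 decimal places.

soluble starch 80.180 g; ferric ammonium citrate 2.068 g; L-cysteine hydrochloride 2.870 g; L-tryptophan 0.646 g; cellobiose 12.829 g; ammonium chloride 9.157 g

Working volume: 4.22 L.
soluble starch: 1.9 g per 100 mL × 4220 mL ÷ 100 = 80.180 g
ferric ammonium citrate: 0.049 g per 100 mL × 4220 mL ÷ 100 = 2.068 g
L-cysteine hydrochloride: 0.068% w/v = 0.68 g/L → 0.68 × 4.22 L = 2.870 g
L-tryptophan: 0.153 g/L × 4.22 L = 0.646 g
cellobiose: 3.04 g/L × 4.22 L = 12.829 g
ammonium chloride: 2.17 g/L × 4.22 L = 9.157 g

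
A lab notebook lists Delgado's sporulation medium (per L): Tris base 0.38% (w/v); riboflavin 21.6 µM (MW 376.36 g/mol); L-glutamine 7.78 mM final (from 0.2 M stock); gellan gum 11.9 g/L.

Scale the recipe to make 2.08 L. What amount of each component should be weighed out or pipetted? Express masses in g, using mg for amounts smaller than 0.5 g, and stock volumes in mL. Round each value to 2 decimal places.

Tris base 7.90 g; riboflavin 16.91 mg; L-glutamine 80.91 mL; gellan gum 24.75 g

Scale factor relative to 1 L: 2.08.
Tris base: 0.38 g per 100 mL × 2080 mL ÷ 100 = 7.90 g
riboflavin: 21.6 µmol/L × 376.36 g/mol × 2.08 L ÷ 1000 = 16.91 mg
L-glutamine: C1V1 = C2V2 → 7.78 mM × 2080 mL ÷ 200 mM = 80.91 mL
gellan gum: 11.9 g/L × 2.08 L = 24.75 g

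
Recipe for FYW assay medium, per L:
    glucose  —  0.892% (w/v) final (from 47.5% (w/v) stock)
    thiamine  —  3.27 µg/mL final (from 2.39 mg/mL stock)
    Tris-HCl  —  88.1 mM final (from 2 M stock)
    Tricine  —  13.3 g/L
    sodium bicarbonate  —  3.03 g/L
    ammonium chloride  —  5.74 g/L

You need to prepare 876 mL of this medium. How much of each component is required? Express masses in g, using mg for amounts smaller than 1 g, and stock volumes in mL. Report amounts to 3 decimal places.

Scale factor relative to 1 L: 0.876.
glucose: dilute stock: 0.892% ÷ 47.5% × 876 mL = 16.450 mL
thiamine: dilute stock: 3.27 µg/mL × 876 mL ÷ 2390 µg/mL = 1.199 mL
Tris-HCl: dilute stock: 88.1 mM × 876 mL ÷ 2000 mM = 38.588 mL
Tricine: 13.3 g/L × 0.876 L = 11.651 g
sodium bicarbonate: 3.03 g/L × 0.876 L = 2.654 g
ammonium chloride: 5.74 g/L × 0.876 L = 5.028 g

glucose 16.450 mL; thiamine 1.199 mL; Tris-HCl 38.588 mL; Tricine 11.651 g; sodium bicarbonate 2.654 g; ammonium chloride 5.028 g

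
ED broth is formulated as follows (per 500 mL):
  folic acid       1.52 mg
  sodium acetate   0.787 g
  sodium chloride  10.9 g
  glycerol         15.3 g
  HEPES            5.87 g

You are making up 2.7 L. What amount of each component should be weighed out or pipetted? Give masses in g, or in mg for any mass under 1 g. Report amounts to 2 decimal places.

folic acid 8.21 mg; sodium acetate 4.25 g; sodium chloride 58.86 g; glycerol 82.62 g; HEPES 31.70 g

Ratio of target to recipe volume: 2700 / 500 = 5.4.
folic acid: 1.52 mg × (2700 mL / 500 mL) = 8.21 mg
sodium acetate: 0.787 g × (2700 mL / 500 mL) = 4.25 g
sodium chloride: 10.9 g × (2700 mL / 500 mL) = 58.86 g
glycerol: 15.3 g × (2700 mL / 500 mL) = 82.62 g
HEPES: 5.87 g × (2700 mL / 500 mL) = 31.70 g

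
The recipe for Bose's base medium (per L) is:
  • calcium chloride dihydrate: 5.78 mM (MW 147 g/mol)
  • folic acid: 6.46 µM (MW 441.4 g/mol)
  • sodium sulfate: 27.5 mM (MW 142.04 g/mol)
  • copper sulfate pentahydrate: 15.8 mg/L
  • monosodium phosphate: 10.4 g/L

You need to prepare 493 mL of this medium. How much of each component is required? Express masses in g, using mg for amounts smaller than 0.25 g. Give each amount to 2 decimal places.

Target volume = 493 mL = 0.493 L.
calcium chloride dihydrate: 5.78 mmol/L × 147 g/mol × 0.493 L ÷ 1000 = 0.42 g
folic acid: 6.46 µmol/L × 441.4 g/mol × 0.493 L ÷ 1000 = 1.41 mg
sodium sulfate: 27.5 mmol/L × 142.04 g/mol × 0.493 L ÷ 1000 = 1.93 g
copper sulfate pentahydrate: 15.8 mg/L × 0.493 L = 7.79 mg
monosodium phosphate: 10.4 g/L × 0.493 L = 5.13 g

calcium chloride dihydrate 0.42 g; folic acid 1.41 mg; sodium sulfate 1.93 g; copper sulfate pentahydrate 7.79 mg; monosodium phosphate 5.13 g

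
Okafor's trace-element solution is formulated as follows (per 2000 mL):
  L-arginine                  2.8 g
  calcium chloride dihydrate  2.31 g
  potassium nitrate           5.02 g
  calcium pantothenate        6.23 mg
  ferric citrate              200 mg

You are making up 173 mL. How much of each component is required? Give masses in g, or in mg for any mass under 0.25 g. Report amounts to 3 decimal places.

Scale factor = 173 mL / 2000 mL = 0.0865.
L-arginine: 2.8 g × (173 mL / 2000 mL) = 0.2422 g = 242.200 mg
calcium chloride dihydrate: 2.31 g × (173 mL / 2000 mL) = 0.199815 g = 199.815 mg
potassium nitrate: 5.02 g × (173 mL / 2000 mL) = 0.434 g
calcium pantothenate: 6.23 mg × (173 mL / 2000 mL) = 0.539 mg
ferric citrate: 200 mg × (173 mL / 2000 mL) = 17.300 mg

L-arginine 242.200 mg; calcium chloride dihydrate 199.815 mg; potassium nitrate 0.434 g; calcium pantothenate 0.539 mg; ferric citrate 17.300 mg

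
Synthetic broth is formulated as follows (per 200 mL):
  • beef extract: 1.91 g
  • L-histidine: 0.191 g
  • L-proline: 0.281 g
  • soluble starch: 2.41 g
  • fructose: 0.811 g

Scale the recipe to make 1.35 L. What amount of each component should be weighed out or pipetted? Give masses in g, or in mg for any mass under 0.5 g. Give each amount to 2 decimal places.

Ratio of target to recipe volume: 1350 / 200 = 6.75.
beef extract: 1.91 g × (1350 mL / 200 mL) = 12.89 g
L-histidine: 0.191 g × (1350 mL / 200 mL) = 1.29 g
L-proline: 0.281 g × (1350 mL / 200 mL) = 1.90 g
soluble starch: 2.41 g × (1350 mL / 200 mL) = 16.27 g
fructose: 0.811 g × (1350 mL / 200 mL) = 5.47 g

beef extract 12.89 g; L-histidine 1.29 g; L-proline 1.90 g; soluble starch 16.27 g; fructose 5.47 g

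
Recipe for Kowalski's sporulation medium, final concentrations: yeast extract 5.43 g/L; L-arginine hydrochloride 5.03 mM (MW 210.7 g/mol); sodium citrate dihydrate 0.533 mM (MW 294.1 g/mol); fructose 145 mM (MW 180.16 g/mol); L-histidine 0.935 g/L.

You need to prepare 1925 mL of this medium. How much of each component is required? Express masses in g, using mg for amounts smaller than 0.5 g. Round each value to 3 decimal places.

yeast extract 10.453 g; L-arginine hydrochloride 2.040 g; sodium citrate dihydrate 301.754 mg; fructose 50.287 g; L-histidine 1.800 g

Scale factor relative to 1 L: 1.925.
yeast extract: 5.43 g/L × 1.925 L = 10.453 g
L-arginine hydrochloride: 5.03 mmol/L × 210.7 g/mol × 1.925 L ÷ 1000 = 2.040 g
sodium citrate dihydrate: 0.533 mmol/L × 294.1 mg/mmol × 1.925 L = 301.754 mg
fructose: 145 mmol/L × 180.16 g/mol × 1.925 L ÷ 1000 = 50.287 g
L-histidine: 0.935 g/L × 1.925 L = 1.800 g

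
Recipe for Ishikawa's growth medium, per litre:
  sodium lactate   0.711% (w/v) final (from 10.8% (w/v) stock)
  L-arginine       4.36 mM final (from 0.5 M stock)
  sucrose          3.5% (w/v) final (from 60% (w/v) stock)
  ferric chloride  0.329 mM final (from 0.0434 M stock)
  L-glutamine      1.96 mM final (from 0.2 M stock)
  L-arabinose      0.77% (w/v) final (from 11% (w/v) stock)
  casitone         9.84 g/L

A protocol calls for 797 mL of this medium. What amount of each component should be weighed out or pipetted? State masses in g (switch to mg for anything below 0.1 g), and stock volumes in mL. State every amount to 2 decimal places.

Scale factor relative to 1 L: 0.797.
sodium lactate: dilute stock: 0.711% ÷ 10.8% × 797 mL = 52.47 mL
L-arginine: V = C2·V2/C1 = 4.36 mM × 797 mL ÷ 500 mM = 6.95 mL
sucrose: V = C2·V2/C1 = 3.5% ÷ 60% × 797 mL = 46.49 mL
ferric chloride: C1V1 = C2V2 → 0.329 mM × 797 mL ÷ 43.4 mM = 6.04 mL
L-glutamine: V = C2·V2/C1 = 1.96 mM × 797 mL ÷ 200 mM = 7.81 mL
L-arabinose: C1V1 = C2V2 → 0.77% ÷ 11% × 797 mL = 55.79 mL
casitone: 9.84 g/L × 0.797 L = 7.84 g

sodium lactate 52.47 mL; L-arginine 6.95 mL; sucrose 46.49 mL; ferric chloride 6.04 mL; L-glutamine 7.81 mL; L-arabinose 55.79 mL; casitone 7.84 g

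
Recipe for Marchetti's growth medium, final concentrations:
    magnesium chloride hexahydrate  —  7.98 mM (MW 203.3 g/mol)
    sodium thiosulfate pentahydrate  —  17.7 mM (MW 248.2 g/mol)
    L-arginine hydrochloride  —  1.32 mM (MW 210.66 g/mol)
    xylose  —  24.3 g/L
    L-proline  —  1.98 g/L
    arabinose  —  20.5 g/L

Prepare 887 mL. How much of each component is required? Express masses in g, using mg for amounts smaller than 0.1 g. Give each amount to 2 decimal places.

Working volume: 887 mL = 0.887 L.
magnesium chloride hexahydrate: 7.98 mmol/L × 203.3 g/mol × 0.887 L ÷ 1000 = 1.44 g
sodium thiosulfate pentahydrate: 17.7 mmol/L × 248.2 g/mol × 0.887 L ÷ 1000 = 3.90 g
L-arginine hydrochloride: 1.32 mmol/L × 210.66 g/mol × 0.887 L ÷ 1000 = 0.25 g
xylose: 24.3 g/L × 0.887 L = 21.55 g
L-proline: 1.98 g/L × 0.887 L = 1.76 g
arabinose: 20.5 g/L × 0.887 L = 18.18 g

magnesium chloride hexahydrate 1.44 g; sodium thiosulfate pentahydrate 3.90 g; L-arginine hydrochloride 0.25 g; xylose 21.55 g; L-proline 1.76 g; arabinose 18.18 g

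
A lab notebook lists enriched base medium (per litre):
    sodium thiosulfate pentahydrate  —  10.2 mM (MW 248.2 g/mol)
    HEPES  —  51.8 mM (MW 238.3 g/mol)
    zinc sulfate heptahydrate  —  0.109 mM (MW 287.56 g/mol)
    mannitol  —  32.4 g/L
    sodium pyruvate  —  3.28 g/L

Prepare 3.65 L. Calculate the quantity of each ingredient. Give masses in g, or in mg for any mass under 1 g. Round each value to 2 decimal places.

Scale factor relative to 1 L: 3.65.
sodium thiosulfate pentahydrate: 10.2 mmol/L × 248.2 g/mol × 3.65 L ÷ 1000 = 9.24 g
HEPES: 51.8 mmol/L × 238.3 g/mol × 3.65 L ÷ 1000 = 45.06 g
zinc sulfate heptahydrate: 0.109 mmol/L × 287.56 mg/mmol × 3.65 L = 114.41 mg
mannitol: 32.4 g/L × 3.65 L = 118.26 g
sodium pyruvate: 3.28 g/L × 3.65 L = 11.97 g

sodium thiosulfate pentahydrate 9.24 g; HEPES 45.06 g; zinc sulfate heptahydrate 114.41 mg; mannitol 118.26 g; sodium pyruvate 11.97 g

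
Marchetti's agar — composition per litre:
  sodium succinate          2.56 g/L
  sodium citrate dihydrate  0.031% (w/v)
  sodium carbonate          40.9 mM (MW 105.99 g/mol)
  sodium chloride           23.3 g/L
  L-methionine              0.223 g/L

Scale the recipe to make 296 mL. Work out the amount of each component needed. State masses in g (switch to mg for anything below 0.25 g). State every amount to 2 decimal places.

sodium succinate 0.76 g; sodium citrate dihydrate 91.76 mg; sodium carbonate 1.28 g; sodium chloride 6.90 g; L-methionine 66.01 mg

Working volume: 296 mL = 0.296 L.
sodium succinate: 2.56 g/L × 0.296 L = 0.76 g
sodium citrate dihydrate: 0.031% w/v = 0.31 g/L → 0.31 × 0.296 L = 0.09176 g = 91.76 mg
sodium carbonate: 40.9 mmol/L × 105.99 g/mol × 0.296 L ÷ 1000 = 1.28 g
sodium chloride: 23.3 g/L × 0.296 L = 6.90 g
L-methionine: 0.223 g/L × 0.296 L = 0.066008 g = 66.01 mg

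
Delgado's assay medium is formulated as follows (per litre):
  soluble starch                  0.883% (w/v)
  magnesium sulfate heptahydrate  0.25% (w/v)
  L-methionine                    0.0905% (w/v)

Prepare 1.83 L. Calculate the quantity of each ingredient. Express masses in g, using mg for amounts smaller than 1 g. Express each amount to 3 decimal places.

soluble starch 16.159 g; magnesium sulfate heptahydrate 4.575 g; L-methionine 1.656 g

Scale factor relative to 1 L: 1.83.
soluble starch: 0.883% w/v = 8.83 g/L → 8.83 × 1.83 L = 16.159 g
magnesium sulfate heptahydrate: 0.25 g per 100 mL × 1830 mL ÷ 100 = 4.575 g
L-methionine: 0.0905% w/v = 0.905 g/L → 0.905 × 1.83 L = 1.656 g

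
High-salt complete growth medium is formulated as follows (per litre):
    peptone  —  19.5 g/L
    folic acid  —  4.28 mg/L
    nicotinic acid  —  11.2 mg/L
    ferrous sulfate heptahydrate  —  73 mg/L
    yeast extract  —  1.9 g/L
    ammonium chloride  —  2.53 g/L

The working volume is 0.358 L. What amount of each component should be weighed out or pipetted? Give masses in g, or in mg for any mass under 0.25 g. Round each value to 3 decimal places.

peptone 6.981 g; folic acid 1.532 mg; nicotinic acid 4.010 mg; ferrous sulfate heptahydrate 26.134 mg; yeast extract 0.680 g; ammonium chloride 0.906 g

Working volume: 0.358 L.
peptone: 19.5 g/L × 0.358 L = 6.981 g
folic acid: 4.28 mg/L × 0.358 L = 1.532 mg
nicotinic acid: 11.2 mg/L × 0.358 L = 4.010 mg
ferrous sulfate heptahydrate: 73 mg/L × 0.358 L = 26.134 mg
yeast extract: 1.9 g/L × 0.358 L = 0.680 g
ammonium chloride: 2.53 g/L × 0.358 L = 0.906 g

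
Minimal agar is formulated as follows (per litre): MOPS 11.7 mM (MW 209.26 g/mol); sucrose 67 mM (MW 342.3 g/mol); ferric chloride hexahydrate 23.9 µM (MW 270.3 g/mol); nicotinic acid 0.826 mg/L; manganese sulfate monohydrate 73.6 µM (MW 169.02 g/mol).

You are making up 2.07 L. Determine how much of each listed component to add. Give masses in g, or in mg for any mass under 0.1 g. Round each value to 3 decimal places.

Scale factor relative to 1 L: 2.07.
MOPS: 11.7 mmol/L × 209.26 g/mol × 2.07 L ÷ 1000 = 5.068 g
sucrose: 67 mmol/L × 342.3 g/mol × 2.07 L ÷ 1000 = 47.474 g
ferric chloride hexahydrate: 23.9 µmol/L × 270.3 g/mol × 2.07 L ÷ 1000 = 13.373 mg
nicotinic acid: 0.826 mg/L × 2.07 L = 1.710 mg
manganese sulfate monohydrate: 73.6 µmol/L × 169.02 g/mol × 2.07 L ÷ 1000 = 25.751 mg

MOPS 5.068 g; sucrose 47.474 g; ferric chloride hexahydrate 13.373 mg; nicotinic acid 1.710 mg; manganese sulfate monohydrate 25.751 mg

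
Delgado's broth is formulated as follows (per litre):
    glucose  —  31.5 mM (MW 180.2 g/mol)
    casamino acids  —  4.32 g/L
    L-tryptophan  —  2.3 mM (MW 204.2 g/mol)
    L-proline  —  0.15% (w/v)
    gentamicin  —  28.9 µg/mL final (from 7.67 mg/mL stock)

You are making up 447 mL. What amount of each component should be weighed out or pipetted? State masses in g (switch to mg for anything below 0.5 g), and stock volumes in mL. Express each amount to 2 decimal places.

Working volume: 447 mL = 0.447 L.
glucose: 31.5 mmol/L × 180.2 g/mol × 0.447 L ÷ 1000 = 2.54 g
casamino acids: 4.32 g/L × 0.447 L = 1.93 g
L-tryptophan: 2.3 mmol/L × 204.2 mg/mmol × 0.447 L = 209.94 mg
L-proline: 0.15 g per 100 mL × 447 mL ÷ 100 = 0.67 g
gentamicin: V = C2·V2/C1 = 28.9 µg/mL × 447 mL ÷ 7670 µg/mL = 1.68 mL

glucose 2.54 g; casamino acids 1.93 g; L-tryptophan 209.94 mg; L-proline 0.67 g; gentamicin 1.68 mL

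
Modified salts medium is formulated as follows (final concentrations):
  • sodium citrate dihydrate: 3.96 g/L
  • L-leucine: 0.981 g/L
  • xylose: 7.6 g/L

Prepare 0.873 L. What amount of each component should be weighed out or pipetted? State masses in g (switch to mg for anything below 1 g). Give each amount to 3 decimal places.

Working volume: 0.873 L.
sodium citrate dihydrate: 3.96 g/L × 0.873 L = 3.457 g
L-leucine: 0.981 g/L × 0.873 L = 0.856413 g = 856.413 mg
xylose: 7.6 g/L × 0.873 L = 6.635 g

sodium citrate dihydrate 3.457 g; L-leucine 856.413 mg; xylose 6.635 g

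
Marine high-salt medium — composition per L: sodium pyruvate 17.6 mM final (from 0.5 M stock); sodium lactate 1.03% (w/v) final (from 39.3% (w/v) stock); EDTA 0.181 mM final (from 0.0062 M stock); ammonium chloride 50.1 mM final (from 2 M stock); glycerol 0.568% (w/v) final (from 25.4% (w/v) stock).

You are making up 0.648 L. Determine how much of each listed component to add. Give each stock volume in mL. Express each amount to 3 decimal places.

sodium pyruvate 22.810 mL; sodium lactate 16.983 mL; EDTA 18.917 mL; ammonium chloride 16.232 mL; glycerol 14.491 mL

Working volume: 0.648 L.
sodium pyruvate: C1V1 = C2V2 → 17.6 mM × 648 mL ÷ 500 mM = 22.810 mL
sodium lactate: C1V1 = C2V2 → 1.03% ÷ 39.3% × 648 mL = 16.983 mL
EDTA: V = C2·V2/C1 = 0.181 mM × 648 mL ÷ 6.2 mM = 18.917 mL
ammonium chloride: dilute stock: 50.1 mM × 648 mL ÷ 2000 mM = 16.232 mL
glycerol: V = C2·V2/C1 = 0.568% ÷ 25.4% × 648 mL = 14.491 mL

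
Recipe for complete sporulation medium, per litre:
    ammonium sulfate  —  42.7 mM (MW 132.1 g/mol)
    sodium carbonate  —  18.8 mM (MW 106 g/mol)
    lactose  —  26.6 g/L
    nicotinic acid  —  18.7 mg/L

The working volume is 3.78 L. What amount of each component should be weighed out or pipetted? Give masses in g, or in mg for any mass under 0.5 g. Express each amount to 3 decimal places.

ammonium sulfate 21.322 g; sodium carbonate 7.533 g; lactose 100.548 g; nicotinic acid 70.686 mg

Working volume: 3.78 L.
ammonium sulfate: 42.7 mmol/L × 132.1 g/mol × 3.78 L ÷ 1000 = 21.322 g
sodium carbonate: 18.8 mmol/L × 106 g/mol × 3.78 L ÷ 1000 = 7.533 g
lactose: 26.6 g/L × 3.78 L = 100.548 g
nicotinic acid: 18.7 mg/L × 3.78 L = 70.686 mg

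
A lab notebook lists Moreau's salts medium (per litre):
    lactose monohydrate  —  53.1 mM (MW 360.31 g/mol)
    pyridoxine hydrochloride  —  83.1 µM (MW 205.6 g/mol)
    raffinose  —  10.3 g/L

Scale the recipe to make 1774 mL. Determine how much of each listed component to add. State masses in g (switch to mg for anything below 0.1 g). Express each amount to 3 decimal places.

Scale factor relative to 1 L: 1.774.
lactose monohydrate: 53.1 mmol/L × 360.31 g/mol × 1.774 L ÷ 1000 = 33.941 g
pyridoxine hydrochloride: 83.1 µmol/L × 205.6 g/mol × 1.774 L ÷ 1000 = 30.309 mg
raffinose: 10.3 g/L × 1.774 L = 18.272 g

lactose monohydrate 33.941 g; pyridoxine hydrochloride 30.309 mg; raffinose 18.272 g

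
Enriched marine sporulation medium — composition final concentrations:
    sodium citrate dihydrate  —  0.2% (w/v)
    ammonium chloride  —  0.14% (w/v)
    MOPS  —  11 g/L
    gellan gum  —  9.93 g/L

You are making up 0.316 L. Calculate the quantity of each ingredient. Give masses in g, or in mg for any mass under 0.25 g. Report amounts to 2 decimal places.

Working volume: 0.316 L.
sodium citrate dihydrate: 0.2% w/v = 2 g/L → 2 × 0.316 L = 0.63 g
ammonium chloride: 0.14% w/v = 1.4 g/L → 1.4 × 0.316 L = 0.44 g
MOPS: 11 g/L × 0.316 L = 3.48 g
gellan gum: 9.93 g/L × 0.316 L = 3.14 g

sodium citrate dihydrate 0.63 g; ammonium chloride 0.44 g; MOPS 3.48 g; gellan gum 3.14 g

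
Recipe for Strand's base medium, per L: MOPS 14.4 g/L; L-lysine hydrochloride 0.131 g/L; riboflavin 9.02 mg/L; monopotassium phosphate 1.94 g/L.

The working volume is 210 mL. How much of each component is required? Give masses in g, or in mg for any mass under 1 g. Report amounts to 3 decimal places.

Working volume: 210 mL = 0.21 L.
MOPS: 14.4 g/L × 0.21 L = 3.024 g
L-lysine hydrochloride: 0.131 g/L × 0.21 L = 0.02751 g = 27.510 mg
riboflavin: 9.02 mg/L × 0.21 L = 1.894 mg
monopotassium phosphate: 1.94 g/L × 0.21 L = 0.4074 g = 407.400 mg

MOPS 3.024 g; L-lysine hydrochloride 27.510 mg; riboflavin 1.894 mg; monopotassium phosphate 407.400 mg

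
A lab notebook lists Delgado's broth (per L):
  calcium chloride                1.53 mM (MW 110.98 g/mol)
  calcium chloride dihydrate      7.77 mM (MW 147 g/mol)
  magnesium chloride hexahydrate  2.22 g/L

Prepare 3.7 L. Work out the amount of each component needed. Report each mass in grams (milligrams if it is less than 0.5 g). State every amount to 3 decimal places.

calcium chloride 0.628 g; calcium chloride dihydrate 4.226 g; magnesium chloride hexahydrate 8.214 g

Scale factor relative to 1 L: 3.7.
calcium chloride: 1.53 mmol/L × 110.98 g/mol × 3.7 L ÷ 1000 = 0.628 g
calcium chloride dihydrate: 7.77 mmol/L × 147 g/mol × 3.7 L ÷ 1000 = 4.226 g
magnesium chloride hexahydrate: 2.22 g/L × 3.7 L = 8.214 g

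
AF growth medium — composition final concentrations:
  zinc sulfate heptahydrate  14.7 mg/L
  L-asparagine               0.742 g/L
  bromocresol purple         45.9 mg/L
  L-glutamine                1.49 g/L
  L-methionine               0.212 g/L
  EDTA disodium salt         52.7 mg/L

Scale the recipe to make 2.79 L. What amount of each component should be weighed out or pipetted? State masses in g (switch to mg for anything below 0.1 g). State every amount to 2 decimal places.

Scale factor relative to 1 L: 2.79.
zinc sulfate heptahydrate: 14.7 mg/L × 2.79 L = 41.01 mg
L-asparagine: 0.742 g/L × 2.79 L = 2.07 g
bromocresol purple: 45.9 mg/L × 2.79 L = 128.061 mg = 0.13 g
L-glutamine: 1.49 g/L × 2.79 L = 4.16 g
L-methionine: 0.212 g/L × 2.79 L = 0.59 g
EDTA disodium salt: 52.7 mg/L × 2.79 L = 147.033 mg = 0.15 g

zinc sulfate heptahydrate 41.01 mg; L-asparagine 2.07 g; bromocresol purple 0.13 g; L-glutamine 4.16 g; L-methionine 0.59 g; EDTA disodium salt 0.15 g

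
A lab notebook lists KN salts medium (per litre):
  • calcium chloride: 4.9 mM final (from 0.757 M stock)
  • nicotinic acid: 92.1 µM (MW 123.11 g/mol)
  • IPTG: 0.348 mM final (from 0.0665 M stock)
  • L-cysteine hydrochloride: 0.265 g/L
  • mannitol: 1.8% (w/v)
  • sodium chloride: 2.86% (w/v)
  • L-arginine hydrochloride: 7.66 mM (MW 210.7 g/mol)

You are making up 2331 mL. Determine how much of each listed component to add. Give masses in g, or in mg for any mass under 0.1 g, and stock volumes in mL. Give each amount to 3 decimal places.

calcium chloride 15.088 mL; nicotinic acid 26.430 mg; IPTG 12.198 mL; L-cysteine hydrochloride 0.618 g; mannitol 41.958 g; sodium chloride 66.667 g; L-arginine hydrochloride 3.762 g

Working volume: 2331 mL = 2.331 L.
calcium chloride: dilute stock: 4.9 mM × 2331 mL ÷ 757 mM = 15.088 mL
nicotinic acid: 92.1 µmol/L × 123.11 g/mol × 2.331 L ÷ 1000 = 26.430 mg
IPTG: V = C2·V2/C1 = 0.348 mM × 2331 mL ÷ 66.5 mM = 12.198 mL
L-cysteine hydrochloride: 0.265 g/L × 2.331 L = 0.618 g
mannitol: 1.8 g per 100 mL × 2331 mL ÷ 100 = 41.958 g
sodium chloride: 2.86% w/v = 28.6 g/L → 28.6 × 2.331 L = 66.667 g
L-arginine hydrochloride: 7.66 mmol/L × 210.7 g/mol × 2.331 L ÷ 1000 = 3.762 g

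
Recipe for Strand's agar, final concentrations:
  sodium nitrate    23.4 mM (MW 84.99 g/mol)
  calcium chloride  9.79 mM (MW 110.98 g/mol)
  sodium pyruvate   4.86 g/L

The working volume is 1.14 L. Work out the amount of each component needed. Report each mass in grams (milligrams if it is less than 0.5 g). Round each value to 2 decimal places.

Scale factor relative to 1 L: 1.14.
sodium nitrate: 23.4 mmol/L × 84.99 g/mol × 1.14 L ÷ 1000 = 2.27 g
calcium chloride: 9.79 mmol/L × 110.98 g/mol × 1.14 L ÷ 1000 = 1.24 g
sodium pyruvate: 4.86 g/L × 1.14 L = 5.54 g

sodium nitrate 2.27 g; calcium chloride 1.24 g; sodium pyruvate 5.54 g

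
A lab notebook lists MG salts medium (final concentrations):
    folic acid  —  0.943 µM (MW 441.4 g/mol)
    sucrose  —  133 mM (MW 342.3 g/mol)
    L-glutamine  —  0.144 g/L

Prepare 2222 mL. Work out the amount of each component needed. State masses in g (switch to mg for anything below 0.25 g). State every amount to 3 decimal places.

Target volume = 2222 mL = 2.222 L.
folic acid: 0.943 µmol/L × 441.4 g/mol × 2.222 L ÷ 1000 = 0.925 mg
sucrose: 133 mmol/L × 342.3 g/mol × 2.222 L ÷ 1000 = 101.159 g
L-glutamine: 0.144 g/L × 2.222 L = 0.320 g

folic acid 0.925 mg; sucrose 101.159 g; L-glutamine 0.320 g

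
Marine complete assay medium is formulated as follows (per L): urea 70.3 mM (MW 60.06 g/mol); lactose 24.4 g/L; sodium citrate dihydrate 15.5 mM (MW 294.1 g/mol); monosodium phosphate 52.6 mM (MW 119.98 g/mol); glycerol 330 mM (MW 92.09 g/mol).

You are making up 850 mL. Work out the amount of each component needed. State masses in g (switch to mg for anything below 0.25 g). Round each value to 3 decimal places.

urea 3.589 g; lactose 20.740 g; sodium citrate dihydrate 3.875 g; monosodium phosphate 5.364 g; glycerol 25.831 g

Target volume = 850 mL = 0.85 L.
urea: 70.3 mmol/L × 60.06 g/mol × 0.85 L ÷ 1000 = 3.589 g
lactose: 24.4 g/L × 0.85 L = 20.740 g
sodium citrate dihydrate: 15.5 mmol/L × 294.1 g/mol × 0.85 L ÷ 1000 = 3.875 g
monosodium phosphate: 52.6 mmol/L × 119.98 g/mol × 0.85 L ÷ 1000 = 5.364 g
glycerol: 330 mmol/L × 92.09 g/mol × 0.85 L ÷ 1000 = 25.831 g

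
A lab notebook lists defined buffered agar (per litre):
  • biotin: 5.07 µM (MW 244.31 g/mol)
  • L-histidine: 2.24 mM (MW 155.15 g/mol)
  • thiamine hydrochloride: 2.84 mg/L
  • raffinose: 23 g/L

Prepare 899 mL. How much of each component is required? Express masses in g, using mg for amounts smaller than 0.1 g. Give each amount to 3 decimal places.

Target volume = 899 mL = 0.899 L.
biotin: 5.07 µmol/L × 244.31 g/mol × 0.899 L ÷ 1000 = 1.114 mg
L-histidine: 2.24 mmol/L × 155.15 g/mol × 0.899 L ÷ 1000 = 0.312 g
thiamine hydrochloride: 2.84 mg/L × 0.899 L = 2.553 mg
raffinose: 23 g/L × 0.899 L = 20.677 g

biotin 1.114 mg; L-histidine 0.312 g; thiamine hydrochloride 2.553 mg; raffinose 20.677 g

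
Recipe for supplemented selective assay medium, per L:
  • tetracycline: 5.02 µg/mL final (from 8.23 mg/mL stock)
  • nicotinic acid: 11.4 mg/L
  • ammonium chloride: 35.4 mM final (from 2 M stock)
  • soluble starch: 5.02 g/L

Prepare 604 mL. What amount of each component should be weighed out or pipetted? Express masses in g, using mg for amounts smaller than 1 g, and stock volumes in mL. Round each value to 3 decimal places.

Scale factor relative to 1 L: 0.604.
tetracycline: C1V1 = C2V2 → 5.02 µg/mL × 604 mL ÷ 8230 µg/mL = 0.368 mL
nicotinic acid: 11.4 mg/L × 0.604 L = 6.886 mg
ammonium chloride: C1V1 = C2V2 → 35.4 mM × 604 mL ÷ 2000 mM = 10.691 mL
soluble starch: 5.02 g/L × 0.604 L = 3.032 g

tetracycline 0.368 mL; nicotinic acid 6.886 mg; ammonium chloride 10.691 mL; soluble starch 3.032 g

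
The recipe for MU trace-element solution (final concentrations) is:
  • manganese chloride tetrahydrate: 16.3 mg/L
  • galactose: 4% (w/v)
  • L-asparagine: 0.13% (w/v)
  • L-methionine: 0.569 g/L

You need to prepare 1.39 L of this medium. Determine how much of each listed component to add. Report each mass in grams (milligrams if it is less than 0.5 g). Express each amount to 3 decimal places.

manganese chloride tetrahydrate 22.657 mg; galactose 55.600 g; L-asparagine 1.807 g; L-methionine 0.791 g

Working volume: 1.39 L.
manganese chloride tetrahydrate: 16.3 mg/L × 1.39 L = 22.657 mg
galactose: 4 g per 100 mL × 1390 mL ÷ 100 = 55.600 g
L-asparagine: 0.13% w/v = 1.3 g/L → 1.3 × 1.39 L = 1.807 g
L-methionine: 0.569 g/L × 1.39 L = 0.791 g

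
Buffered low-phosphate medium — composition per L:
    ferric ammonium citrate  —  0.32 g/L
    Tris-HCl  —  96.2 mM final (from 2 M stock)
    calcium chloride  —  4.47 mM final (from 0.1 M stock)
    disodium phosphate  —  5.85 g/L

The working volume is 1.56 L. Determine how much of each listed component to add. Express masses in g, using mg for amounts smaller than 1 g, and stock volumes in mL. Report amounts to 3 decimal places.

Working volume: 1.56 L.
ferric ammonium citrate: 0.32 g/L × 1.56 L = 0.4992 g = 499.200 mg
Tris-HCl: dilute stock: 96.2 mM × 1560 mL ÷ 2000 mM = 75.036 mL
calcium chloride: V = C2·V2/C1 = 4.47 mM × 1560 mL ÷ 100 mM = 69.732 mL
disodium phosphate: 5.85 g/L × 1.56 L = 9.126 g

ferric ammonium citrate 499.200 mg; Tris-HCl 75.036 mL; calcium chloride 69.732 mL; disodium phosphate 9.126 g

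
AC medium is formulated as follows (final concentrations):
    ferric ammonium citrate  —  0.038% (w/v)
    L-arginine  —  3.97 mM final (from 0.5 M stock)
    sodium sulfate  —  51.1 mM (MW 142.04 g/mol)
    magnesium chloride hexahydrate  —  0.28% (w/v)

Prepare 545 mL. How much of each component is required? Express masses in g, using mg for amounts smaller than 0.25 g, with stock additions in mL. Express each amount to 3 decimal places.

ferric ammonium citrate 207.100 mg; L-arginine 4.327 mL; sodium sulfate 3.956 g; magnesium chloride hexahydrate 1.526 g

Target volume = 545 mL = 0.545 L.
ferric ammonium citrate: 0.038% w/v = 0.38 g/L → 0.38 × 0.545 L = 0.2071 g = 207.100 mg
L-arginine: dilute stock: 3.97 mM × 545 mL ÷ 500 mM = 4.327 mL
sodium sulfate: 51.1 mmol/L × 142.04 g/mol × 0.545 L ÷ 1000 = 3.956 g
magnesium chloride hexahydrate: 0.28 g per 100 mL × 545 mL ÷ 100 = 1.526 g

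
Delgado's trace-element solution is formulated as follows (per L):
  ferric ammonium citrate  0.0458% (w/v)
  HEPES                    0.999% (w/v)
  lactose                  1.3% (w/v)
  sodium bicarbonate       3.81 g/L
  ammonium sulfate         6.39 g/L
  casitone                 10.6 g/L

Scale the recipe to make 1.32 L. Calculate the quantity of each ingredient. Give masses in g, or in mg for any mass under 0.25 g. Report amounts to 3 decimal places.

ferric ammonium citrate 0.605 g; HEPES 13.187 g; lactose 17.160 g; sodium bicarbonate 5.029 g; ammonium sulfate 8.435 g; casitone 13.992 g

Working volume: 1.32 L.
ferric ammonium citrate: 0.0458 g per 100 mL × 1320 mL ÷ 100 = 0.605 g
HEPES: 0.999% w/v = 9.99 g/L → 9.99 × 1.32 L = 13.187 g
lactose: 1.3% w/v = 13 g/L → 13 × 1.32 L = 17.160 g
sodium bicarbonate: 3.81 g/L × 1.32 L = 5.029 g
ammonium sulfate: 6.39 g/L × 1.32 L = 8.435 g
casitone: 10.6 g/L × 1.32 L = 13.992 g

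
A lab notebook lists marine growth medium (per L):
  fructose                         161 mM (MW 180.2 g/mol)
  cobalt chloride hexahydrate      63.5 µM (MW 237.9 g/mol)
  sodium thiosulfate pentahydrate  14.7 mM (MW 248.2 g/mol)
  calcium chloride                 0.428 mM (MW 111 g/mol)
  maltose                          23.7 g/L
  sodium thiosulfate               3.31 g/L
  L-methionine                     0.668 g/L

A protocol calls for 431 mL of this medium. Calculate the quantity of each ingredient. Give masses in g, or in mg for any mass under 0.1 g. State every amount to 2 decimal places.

Working volume: 431 mL = 0.431 L.
fructose: 161 mmol/L × 180.2 g/mol × 0.431 L ÷ 1000 = 12.50 g
cobalt chloride hexahydrate: 63.5 µmol/L × 237.9 g/mol × 0.431 L ÷ 1000 = 6.51 mg
sodium thiosulfate pentahydrate: 14.7 mmol/L × 248.2 g/mol × 0.431 L ÷ 1000 = 1.57 g
calcium chloride: 0.428 mmol/L × 111 mg/mmol × 0.431 L = 20.48 mg
maltose: 23.7 g/L × 0.431 L = 10.21 g
sodium thiosulfate: 3.31 g/L × 0.431 L = 1.43 g
L-methionine: 0.668 g/L × 0.431 L = 0.29 g

fructose 12.50 g; cobalt chloride hexahydrate 6.51 mg; sodium thiosulfate pentahydrate 1.57 g; calcium chloride 20.48 mg; maltose 10.21 g; sodium thiosulfate 1.43 g; L-methionine 0.29 g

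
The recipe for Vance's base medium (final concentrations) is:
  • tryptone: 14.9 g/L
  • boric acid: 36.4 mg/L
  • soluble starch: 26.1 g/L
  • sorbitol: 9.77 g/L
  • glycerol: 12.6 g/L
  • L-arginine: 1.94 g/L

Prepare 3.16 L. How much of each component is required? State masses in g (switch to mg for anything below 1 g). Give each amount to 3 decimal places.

Scale factor relative to 1 L: 3.16.
tryptone: 14.9 g/L × 3.16 L = 47.084 g
boric acid: 36.4 mg/L × 3.16 L = 115.024 mg
soluble starch: 26.1 g/L × 3.16 L = 82.476 g
sorbitol: 9.77 g/L × 3.16 L = 30.873 g
glycerol: 12.6 g/L × 3.16 L = 39.816 g
L-arginine: 1.94 g/L × 3.16 L = 6.130 g

tryptone 47.084 g; boric acid 115.024 mg; soluble starch 82.476 g; sorbitol 30.873 g; glycerol 39.816 g; L-arginine 6.130 g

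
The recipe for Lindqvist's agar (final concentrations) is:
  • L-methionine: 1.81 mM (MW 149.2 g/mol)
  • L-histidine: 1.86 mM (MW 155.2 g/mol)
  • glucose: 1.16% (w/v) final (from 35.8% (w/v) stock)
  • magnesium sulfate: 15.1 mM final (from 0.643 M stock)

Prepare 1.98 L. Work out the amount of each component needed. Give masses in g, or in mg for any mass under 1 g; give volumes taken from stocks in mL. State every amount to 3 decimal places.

L-methionine 534.703 mg; L-histidine 571.571 mg; glucose 64.156 mL; magnesium sulfate 46.498 mL

Working volume: 1.98 L.
L-methionine: 1.81 mmol/L × 149.2 mg/mmol × 1.98 L = 534.703 mg
L-histidine: 1.86 mmol/L × 155.2 mg/mmol × 1.98 L = 571.571 mg
glucose: C1V1 = C2V2 → 1.16% ÷ 35.8% × 1980 mL = 64.156 mL
magnesium sulfate: dilute stock: 15.1 mM × 1980 mL ÷ 643 mM = 46.498 mL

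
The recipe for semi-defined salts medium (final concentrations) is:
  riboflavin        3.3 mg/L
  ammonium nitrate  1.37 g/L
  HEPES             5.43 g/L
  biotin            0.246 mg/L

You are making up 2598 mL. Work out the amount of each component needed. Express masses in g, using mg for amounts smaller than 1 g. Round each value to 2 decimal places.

riboflavin 8.57 mg; ammonium nitrate 3.56 g; HEPES 14.11 g; biotin 0.64 mg

Scale factor relative to 1 L: 2.598.
riboflavin: 3.3 mg/L × 2.598 L = 8.57 mg
ammonium nitrate: 1.37 g/L × 2.598 L = 3.56 g
HEPES: 5.43 g/L × 2.598 L = 14.11 g
biotin: 0.246 mg/L × 2.598 L = 0.64 mg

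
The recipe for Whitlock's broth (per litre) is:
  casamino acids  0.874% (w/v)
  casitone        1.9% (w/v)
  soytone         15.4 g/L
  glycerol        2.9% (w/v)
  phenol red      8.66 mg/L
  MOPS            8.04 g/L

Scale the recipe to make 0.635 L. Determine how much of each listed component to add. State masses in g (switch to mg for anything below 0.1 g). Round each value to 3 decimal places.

casamino acids 5.550 g; casitone 12.065 g; soytone 9.779 g; glycerol 18.415 g; phenol red 5.499 mg; MOPS 5.105 g

Scale factor relative to 1 L: 0.635.
casamino acids: 0.874% w/v = 8.74 g/L → 8.74 × 0.635 L = 5.550 g
casitone: 1.9% w/v = 19 g/L → 19 × 0.635 L = 12.065 g
soytone: 15.4 g/L × 0.635 L = 9.779 g
glycerol: 2.9 g per 100 mL × 635 mL ÷ 100 = 18.415 g
phenol red: 8.66 mg/L × 0.635 L = 5.499 mg
MOPS: 8.04 g/L × 0.635 L = 5.105 g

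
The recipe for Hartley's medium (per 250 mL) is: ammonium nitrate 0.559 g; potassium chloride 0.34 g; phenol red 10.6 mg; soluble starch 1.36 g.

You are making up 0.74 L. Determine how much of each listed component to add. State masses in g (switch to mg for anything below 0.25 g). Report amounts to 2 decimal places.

ammonium nitrate 1.65 g; potassium chloride 1.01 g; phenol red 31.38 mg; soluble starch 4.03 g

Scale factor = 740 mL / 250 mL = 2.96.
ammonium nitrate: 0.559 g × (740 mL / 250 mL) = 1.65 g
potassium chloride: 0.34 g × (740 mL / 250 mL) = 1.01 g
phenol red: 10.6 mg × (740 mL / 250 mL) = 31.38 mg
soluble starch: 1.36 g × (740 mL / 250 mL) = 4.03 g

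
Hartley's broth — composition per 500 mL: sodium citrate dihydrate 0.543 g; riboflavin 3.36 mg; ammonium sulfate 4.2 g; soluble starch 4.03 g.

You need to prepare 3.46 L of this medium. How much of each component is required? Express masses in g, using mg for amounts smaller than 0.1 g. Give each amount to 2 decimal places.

Scale factor = 3460 mL / 500 mL = 6.92.
sodium citrate dihydrate: 0.543 g × (3460 mL / 500 mL) = 3.76 g
riboflavin: 3.36 mg × (3460 mL / 500 mL) = 23.25 mg
ammonium sulfate: 4.2 g × (3460 mL / 500 mL) = 29.06 g
soluble starch: 4.03 g × (3460 mL / 500 mL) = 27.89 g

sodium citrate dihydrate 3.76 g; riboflavin 23.25 mg; ammonium sulfate 29.06 g; soluble starch 27.89 g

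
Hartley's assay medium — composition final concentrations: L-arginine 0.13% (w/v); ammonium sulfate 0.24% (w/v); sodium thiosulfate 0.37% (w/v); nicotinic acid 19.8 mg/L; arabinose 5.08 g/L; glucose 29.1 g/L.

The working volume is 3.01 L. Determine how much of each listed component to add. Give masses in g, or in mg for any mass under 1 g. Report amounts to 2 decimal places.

Working volume: 3.01 L.
L-arginine: 0.13% w/v = 1.3 g/L → 1.3 × 3.01 L = 3.91 g
ammonium sulfate: 0.24 g per 100 mL × 3010 mL ÷ 100 = 7.22 g
sodium thiosulfate: 0.37% w/v = 3.7 g/L → 3.7 × 3.01 L = 11.14 g
nicotinic acid: 19.8 mg/L × 3.01 L = 59.60 mg
arabinose: 5.08 g/L × 3.01 L = 15.29 g
glucose: 29.1 g/L × 3.01 L = 87.59 g

L-arginine 3.91 g; ammonium sulfate 7.22 g; sodium thiosulfate 11.14 g; nicotinic acid 59.60 mg; arabinose 15.29 g; glucose 87.59 g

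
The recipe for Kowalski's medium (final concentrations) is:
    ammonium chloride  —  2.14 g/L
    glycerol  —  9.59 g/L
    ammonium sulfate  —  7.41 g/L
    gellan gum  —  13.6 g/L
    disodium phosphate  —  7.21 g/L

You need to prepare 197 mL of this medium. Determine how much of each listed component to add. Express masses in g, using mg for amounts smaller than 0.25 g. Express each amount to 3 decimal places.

ammonium chloride 0.422 g; glycerol 1.889 g; ammonium sulfate 1.460 g; gellan gum 2.679 g; disodium phosphate 1.420 g

Scale factor relative to 1 L: 0.197.
ammonium chloride: 2.14 g/L × 0.197 L = 0.422 g
glycerol: 9.59 g/L × 0.197 L = 1.889 g
ammonium sulfate: 7.41 g/L × 0.197 L = 1.460 g
gellan gum: 13.6 g/L × 0.197 L = 2.679 g
disodium phosphate: 7.21 g/L × 0.197 L = 1.420 g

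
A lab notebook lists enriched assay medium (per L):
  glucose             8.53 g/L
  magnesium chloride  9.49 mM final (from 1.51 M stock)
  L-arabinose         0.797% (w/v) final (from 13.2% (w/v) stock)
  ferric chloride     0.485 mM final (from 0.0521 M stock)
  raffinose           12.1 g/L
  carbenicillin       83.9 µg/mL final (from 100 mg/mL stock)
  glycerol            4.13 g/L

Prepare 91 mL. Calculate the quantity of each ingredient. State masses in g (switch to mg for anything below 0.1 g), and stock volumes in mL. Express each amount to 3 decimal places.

Scale factor relative to 1 L: 0.091.
glucose: 8.53 g/L × 0.091 L = 0.776 g
magnesium chloride: V = C2·V2/C1 = 9.49 mM × 91 mL ÷ 1510 mM = 0.572 mL
L-arabinose: dilute stock: 0.797% ÷ 13.2% × 91 mL = 5.494 mL
ferric chloride: V = C2·V2/C1 = 0.485 mM × 91 mL ÷ 52.1 mM = 0.847 mL
raffinose: 12.1 g/L × 0.091 L = 1.101 g
carbenicillin: C1V1 = C2V2 → 83.9 µg/mL × 91 mL ÷ 100000 µg/mL = 0.076 mL
glycerol: 4.13 g/L × 0.091 L = 0.376 g

glucose 0.776 g; magnesium chloride 0.572 mL; L-arabinose 5.494 mL; ferric chloride 0.847 mL; raffinose 1.101 g; carbenicillin 0.076 mL; glycerol 0.376 g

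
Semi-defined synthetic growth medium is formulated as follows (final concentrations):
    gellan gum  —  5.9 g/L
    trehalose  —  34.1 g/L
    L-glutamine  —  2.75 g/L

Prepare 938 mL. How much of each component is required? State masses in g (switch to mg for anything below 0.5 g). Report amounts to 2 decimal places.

gellan gum 5.53 g; trehalose 31.99 g; L-glutamine 2.58 g

Scale factor relative to 1 L: 0.938.
gellan gum: 5.9 g/L × 0.938 L = 5.53 g
trehalose: 34.1 g/L × 0.938 L = 31.99 g
L-glutamine: 2.75 g/L × 0.938 L = 2.58 g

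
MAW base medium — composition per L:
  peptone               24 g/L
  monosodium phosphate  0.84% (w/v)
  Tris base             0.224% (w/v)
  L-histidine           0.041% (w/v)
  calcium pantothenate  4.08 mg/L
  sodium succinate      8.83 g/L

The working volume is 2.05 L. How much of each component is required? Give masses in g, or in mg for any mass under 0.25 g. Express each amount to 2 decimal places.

Scale factor relative to 1 L: 2.05.
peptone: 24 g/L × 2.05 L = 49.20 g
monosodium phosphate: 0.84% w/v = 8.4 g/L → 8.4 × 2.05 L = 17.22 g
Tris base: 0.224 g per 100 mL × 2050 mL ÷ 100 = 4.59 g
L-histidine: 0.041% w/v = 0.41 g/L → 0.41 × 2.05 L = 0.84 g
calcium pantothenate: 4.08 mg/L × 2.05 L = 8.36 mg
sodium succinate: 8.83 g/L × 2.05 L = 18.10 g

peptone 49.20 g; monosodium phosphate 17.22 g; Tris base 4.59 g; L-histidine 0.84 g; calcium pantothenate 8.36 mg; sodium succinate 18.10 g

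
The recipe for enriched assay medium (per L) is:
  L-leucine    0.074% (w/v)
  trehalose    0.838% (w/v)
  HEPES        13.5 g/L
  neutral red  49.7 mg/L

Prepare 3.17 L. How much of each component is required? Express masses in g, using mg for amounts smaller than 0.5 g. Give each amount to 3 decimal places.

Working volume: 3.17 L.
L-leucine: 0.074% w/v = 0.74 g/L → 0.74 × 3.17 L = 2.346 g
trehalose: 0.838% w/v = 8.38 g/L → 8.38 × 3.17 L = 26.565 g
HEPES: 13.5 g/L × 3.17 L = 42.795 g
neutral red: 49.7 mg/L × 3.17 L = 157.549 mg

L-leucine 2.346 g; trehalose 26.565 g; HEPES 42.795 g; neutral red 157.549 mg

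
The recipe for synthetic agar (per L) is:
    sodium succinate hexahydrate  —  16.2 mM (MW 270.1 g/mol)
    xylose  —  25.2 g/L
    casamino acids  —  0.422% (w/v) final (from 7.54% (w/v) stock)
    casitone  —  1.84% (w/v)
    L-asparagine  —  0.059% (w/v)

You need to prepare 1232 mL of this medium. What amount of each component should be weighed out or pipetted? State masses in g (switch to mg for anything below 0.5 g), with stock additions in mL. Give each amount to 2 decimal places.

Scale factor relative to 1 L: 1.232.
sodium succinate hexahydrate: 16.2 mmol/L × 270.1 g/mol × 1.232 L ÷ 1000 = 5.39 g
xylose: 25.2 g/L × 1.232 L = 31.05 g
casamino acids: C1V1 = C2V2 → 0.422% ÷ 7.54% × 1232 mL = 68.95 mL
casitone: 1.84 g per 100 mL × 1232 mL ÷ 100 = 22.67 g
L-asparagine: 0.059 g per 100 mL × 1232 mL ÷ 100 = 0.73 g

sodium succinate hexahydrate 5.39 g; xylose 31.05 g; casamino acids 68.95 mL; casitone 22.67 g; L-asparagine 0.73 g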